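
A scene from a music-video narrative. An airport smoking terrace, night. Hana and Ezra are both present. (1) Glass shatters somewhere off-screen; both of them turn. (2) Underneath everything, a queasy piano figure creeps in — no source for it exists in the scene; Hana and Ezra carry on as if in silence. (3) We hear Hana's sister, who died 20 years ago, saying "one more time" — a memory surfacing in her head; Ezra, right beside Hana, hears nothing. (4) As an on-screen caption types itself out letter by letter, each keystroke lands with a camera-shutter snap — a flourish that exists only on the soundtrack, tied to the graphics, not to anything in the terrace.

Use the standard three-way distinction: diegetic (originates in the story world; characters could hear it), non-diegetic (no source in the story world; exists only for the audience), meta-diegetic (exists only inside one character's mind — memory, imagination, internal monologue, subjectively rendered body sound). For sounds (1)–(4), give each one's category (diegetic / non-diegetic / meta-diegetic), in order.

diegetic, non-diegetic, meta-diegetic, non-diegetic

(1) glass is a real object/event in the scene's world → diegetic.
(2) it has no source in the story world and no character can hear it — it's underscore → non-diegetic.
Sound (3): a remembered line, private to Hana — not present in the room, not audible to Ezra, so meta-diegetic.
(4) sound married to a title/caption — outside the diegesis by definition → non-diegetic.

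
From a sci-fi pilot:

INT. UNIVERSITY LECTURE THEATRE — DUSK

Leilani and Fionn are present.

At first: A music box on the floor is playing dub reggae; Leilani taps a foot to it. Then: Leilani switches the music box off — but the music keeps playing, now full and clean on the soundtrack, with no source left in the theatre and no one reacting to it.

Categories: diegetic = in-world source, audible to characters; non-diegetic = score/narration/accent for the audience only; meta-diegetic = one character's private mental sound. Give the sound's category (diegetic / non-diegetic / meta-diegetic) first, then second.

First: a music box is a real in-scene source and Leilani reacts to it → diegetic.
Second: there is no longer any in-world source and no one can hear it — it has become underscore → non-diegetic.

diegetic, non-diegetic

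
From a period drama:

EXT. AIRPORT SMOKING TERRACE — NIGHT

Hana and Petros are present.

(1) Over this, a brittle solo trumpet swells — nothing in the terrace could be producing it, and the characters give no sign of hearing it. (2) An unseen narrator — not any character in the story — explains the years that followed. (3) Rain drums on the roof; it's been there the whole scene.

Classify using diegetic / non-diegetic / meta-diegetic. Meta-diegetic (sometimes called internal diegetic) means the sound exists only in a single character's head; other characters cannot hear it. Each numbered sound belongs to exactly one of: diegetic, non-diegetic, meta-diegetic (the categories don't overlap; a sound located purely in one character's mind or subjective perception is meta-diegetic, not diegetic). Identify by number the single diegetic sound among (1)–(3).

3

(1) is non-diegetic: it has no source in the story world and no character can hear it — it's underscore.
Sound (2): commentary laid over the scene from outside the fiction, so non-diegetic.
Sound (3): rain is part of the location's real environment, so diegetic.
Only (3) is diegetic.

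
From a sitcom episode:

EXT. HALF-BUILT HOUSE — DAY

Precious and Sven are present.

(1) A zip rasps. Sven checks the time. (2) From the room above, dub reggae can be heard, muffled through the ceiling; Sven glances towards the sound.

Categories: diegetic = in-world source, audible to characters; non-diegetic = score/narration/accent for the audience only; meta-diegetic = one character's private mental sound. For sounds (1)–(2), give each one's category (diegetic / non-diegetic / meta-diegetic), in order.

(1) a zip is a real object/event in the scene's world → diegetic.
(2) it's coming from the room above — a location within the story world — and Sven reacts → diegetic.

diegetic, diegetic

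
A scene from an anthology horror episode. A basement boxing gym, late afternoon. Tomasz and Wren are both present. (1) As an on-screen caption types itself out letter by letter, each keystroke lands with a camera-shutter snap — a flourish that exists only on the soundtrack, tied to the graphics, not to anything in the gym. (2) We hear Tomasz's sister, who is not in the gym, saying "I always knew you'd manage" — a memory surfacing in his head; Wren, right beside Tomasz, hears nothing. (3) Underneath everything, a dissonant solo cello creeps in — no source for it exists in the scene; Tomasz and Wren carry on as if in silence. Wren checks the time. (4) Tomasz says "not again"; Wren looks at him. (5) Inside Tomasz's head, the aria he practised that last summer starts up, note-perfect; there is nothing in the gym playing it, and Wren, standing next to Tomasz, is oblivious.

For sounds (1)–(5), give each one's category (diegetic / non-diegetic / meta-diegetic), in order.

Sound (1): the caption isn't part of the story world, so neither is the sound tied to it, so non-diegetic.
(2) it's Tomasz's recollection rendered as sound; the other character can't hear it → meta-diegetic.
(3) is non-diegetic: nothing in the gym produces it and the characters don't hear it — pure soundtrack.
Sound (4): spoken by a character present in the story world, so diegetic.
(5) the music is a memory playing inside Tomasz's mind alone; no real-world source, Wren can't hear it → meta-diegetic.

non-diegetic, meta-diegetic, non-diegetic, diegetic, meta-diegetic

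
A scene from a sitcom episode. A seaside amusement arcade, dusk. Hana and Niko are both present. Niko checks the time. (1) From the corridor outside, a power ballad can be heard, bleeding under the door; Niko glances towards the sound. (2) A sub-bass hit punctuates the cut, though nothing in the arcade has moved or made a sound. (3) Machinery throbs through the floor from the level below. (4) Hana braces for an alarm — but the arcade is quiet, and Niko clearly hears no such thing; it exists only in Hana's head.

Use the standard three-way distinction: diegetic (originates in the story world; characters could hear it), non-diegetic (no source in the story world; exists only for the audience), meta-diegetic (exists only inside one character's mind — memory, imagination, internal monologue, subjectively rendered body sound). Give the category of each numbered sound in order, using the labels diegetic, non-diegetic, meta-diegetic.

Sound (1): it's coming from the corridor outside — a location within the story world — and Niko reacts, so diegetic.
(2) is non-diegetic: it's a sound-design accent with no in-world source; no one in the scene can hear it.
Sound (3): it's the actual ambient sound of the location, so diegetic.
(4) the sound is imagined by Hana; nothing in the story world is producing it and Niko can't hear it → meta-diegetic.

diegetic, non-diegetic, diegetic, meta-diegetic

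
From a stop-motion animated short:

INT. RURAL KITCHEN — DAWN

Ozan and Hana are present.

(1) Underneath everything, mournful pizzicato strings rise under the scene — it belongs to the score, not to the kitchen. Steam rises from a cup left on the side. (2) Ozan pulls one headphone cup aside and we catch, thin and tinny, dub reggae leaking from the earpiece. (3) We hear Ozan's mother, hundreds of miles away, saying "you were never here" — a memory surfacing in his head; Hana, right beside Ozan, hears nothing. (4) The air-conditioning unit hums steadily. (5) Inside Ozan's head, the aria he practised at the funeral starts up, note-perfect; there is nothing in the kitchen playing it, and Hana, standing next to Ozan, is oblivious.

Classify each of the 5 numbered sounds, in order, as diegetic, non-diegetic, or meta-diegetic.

non-diegetic, diegetic, meta-diegetic, diegetic, meta-diegetic

Sound (1): score with no on-screen or off-screen source; it exists for the audience alone, so non-diegetic.
(2) it's leaking from a physical pair of headphones in the scene → diegetic.
(3) is meta-diegetic: a remembered line, private to Ozan — not present in the room, not audible to Hana.
(4) is diegetic: it's the actual ambient sound of the location.
Sound (5): it lives in Ozan's subjectivity, not in the kitchen, so meta-diegetic.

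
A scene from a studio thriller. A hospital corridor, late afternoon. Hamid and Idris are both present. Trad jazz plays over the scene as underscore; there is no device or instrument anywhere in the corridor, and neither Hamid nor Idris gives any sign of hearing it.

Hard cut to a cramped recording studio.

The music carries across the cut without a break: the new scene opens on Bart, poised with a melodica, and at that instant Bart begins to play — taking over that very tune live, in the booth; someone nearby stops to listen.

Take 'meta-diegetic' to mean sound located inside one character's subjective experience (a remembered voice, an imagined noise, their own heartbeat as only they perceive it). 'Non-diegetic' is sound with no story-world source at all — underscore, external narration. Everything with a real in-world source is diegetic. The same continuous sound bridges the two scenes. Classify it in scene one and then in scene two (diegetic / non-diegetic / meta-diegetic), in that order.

Scene one: there's no in-world source anywhere and no character hears it — underscore for the audience only → non-diegetic.
Scene two: from the moment Bart starts playing, the tune is being performed on a melodica inside the story world and another character hears it → diegetic.

non-diegetic, diegetic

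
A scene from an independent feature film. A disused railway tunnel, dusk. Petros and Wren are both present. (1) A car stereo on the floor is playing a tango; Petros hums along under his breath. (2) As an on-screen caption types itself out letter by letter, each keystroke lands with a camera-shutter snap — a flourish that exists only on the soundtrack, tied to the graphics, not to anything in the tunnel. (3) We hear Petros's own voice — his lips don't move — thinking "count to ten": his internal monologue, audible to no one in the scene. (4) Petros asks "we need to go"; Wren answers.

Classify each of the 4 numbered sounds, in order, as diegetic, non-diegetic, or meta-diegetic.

diegetic, non-diegetic, meta-diegetic, diegetic

(1) a car stereo is a physical source in the scene and Petros reacts to it → diegetic.
(2) sound married to a title/caption — outside the diegesis by definition → non-diegetic.
(3) is meta-diegetic: Petros's thought-voice: a private mental sound no other character can hear.
(4) on-screen dialogue — Petros speaks and Wren is there to hear → diegetic.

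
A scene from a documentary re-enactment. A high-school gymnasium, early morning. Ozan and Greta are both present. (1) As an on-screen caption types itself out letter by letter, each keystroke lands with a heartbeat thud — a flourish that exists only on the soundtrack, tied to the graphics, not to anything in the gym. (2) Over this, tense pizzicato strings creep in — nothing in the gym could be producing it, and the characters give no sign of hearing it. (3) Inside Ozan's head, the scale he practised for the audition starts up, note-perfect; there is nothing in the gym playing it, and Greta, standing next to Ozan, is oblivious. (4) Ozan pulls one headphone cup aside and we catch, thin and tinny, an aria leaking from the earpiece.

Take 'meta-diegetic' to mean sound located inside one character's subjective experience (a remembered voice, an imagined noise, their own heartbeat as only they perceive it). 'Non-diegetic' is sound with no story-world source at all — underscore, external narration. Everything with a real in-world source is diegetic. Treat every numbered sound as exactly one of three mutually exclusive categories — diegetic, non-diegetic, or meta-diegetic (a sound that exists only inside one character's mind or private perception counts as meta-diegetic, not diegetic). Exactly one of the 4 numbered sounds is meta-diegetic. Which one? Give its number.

3

(1) is non-diegetic: the caption isn't part of the story world, so neither is the sound tied to it.
(2) is non-diegetic: it has no source in the story world and no character can hear it — it's underscore.
(3) it lives in Ozan's subjectivity, not in the gym → meta-diegetic.
(4) it's leaking from a physical pair of headphones in the scene → diegetic.
Only (3) is meta-diegetic.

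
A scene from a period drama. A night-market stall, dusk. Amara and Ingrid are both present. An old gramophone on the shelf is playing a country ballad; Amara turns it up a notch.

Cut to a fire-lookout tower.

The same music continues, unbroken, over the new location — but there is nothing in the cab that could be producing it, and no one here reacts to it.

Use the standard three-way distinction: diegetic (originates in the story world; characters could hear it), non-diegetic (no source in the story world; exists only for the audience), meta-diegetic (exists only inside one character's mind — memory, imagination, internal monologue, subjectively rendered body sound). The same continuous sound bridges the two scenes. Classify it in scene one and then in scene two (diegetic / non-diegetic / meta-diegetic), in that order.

Scene one: an old gramophone is an on-screen source and Amara reacts to it → diegetic.
Scene two: there is no source in the cab and no one hears it — it's now underscore → non-diegetic.

diegetic, non-diegetic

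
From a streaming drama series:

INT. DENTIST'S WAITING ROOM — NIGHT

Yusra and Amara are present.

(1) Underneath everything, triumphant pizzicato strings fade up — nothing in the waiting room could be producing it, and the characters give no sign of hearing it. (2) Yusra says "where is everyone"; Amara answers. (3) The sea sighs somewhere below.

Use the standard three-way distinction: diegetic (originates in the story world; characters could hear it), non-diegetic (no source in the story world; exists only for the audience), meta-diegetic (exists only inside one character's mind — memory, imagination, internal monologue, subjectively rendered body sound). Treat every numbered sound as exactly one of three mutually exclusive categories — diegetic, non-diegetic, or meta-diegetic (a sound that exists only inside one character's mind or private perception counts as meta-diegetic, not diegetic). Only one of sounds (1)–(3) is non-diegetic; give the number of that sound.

Sound (1): nothing in the waiting room produces it and the characters don't hear it — pure soundtrack, so non-diegetic.
(2) on-screen dialogue — Yusra speaks and Amara is there to hear → diegetic.
Sound (3): ambient/room sound belonging to the story's physical space, so diegetic.
Only (1) is non-diegetic.

1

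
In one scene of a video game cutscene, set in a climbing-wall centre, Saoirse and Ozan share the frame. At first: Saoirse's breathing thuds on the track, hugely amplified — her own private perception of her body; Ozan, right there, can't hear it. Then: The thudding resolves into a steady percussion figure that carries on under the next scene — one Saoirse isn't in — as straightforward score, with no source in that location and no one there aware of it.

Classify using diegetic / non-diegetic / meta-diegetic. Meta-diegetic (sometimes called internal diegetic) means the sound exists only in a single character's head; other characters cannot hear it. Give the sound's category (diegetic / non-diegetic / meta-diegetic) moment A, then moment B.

Moment A: it's Saoirse's subjective body sound, inaudible to Ozan → meta-diegetic.
Moment B: detached from Saoirse and playing as sourceless score over a scene she isn't in — for the audience only → non-diegetic.

meta-diegetic, non-diegetic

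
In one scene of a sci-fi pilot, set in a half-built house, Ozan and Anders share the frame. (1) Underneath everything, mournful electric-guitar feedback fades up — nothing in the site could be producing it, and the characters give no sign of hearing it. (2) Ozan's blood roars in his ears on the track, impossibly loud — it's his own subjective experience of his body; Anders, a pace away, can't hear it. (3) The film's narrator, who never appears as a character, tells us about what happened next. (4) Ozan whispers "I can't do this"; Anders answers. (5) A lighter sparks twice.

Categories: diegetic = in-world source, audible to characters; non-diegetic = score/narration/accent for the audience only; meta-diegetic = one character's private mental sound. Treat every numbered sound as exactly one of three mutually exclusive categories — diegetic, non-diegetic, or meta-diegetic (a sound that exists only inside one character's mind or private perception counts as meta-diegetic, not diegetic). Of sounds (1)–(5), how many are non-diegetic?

(1) it has no source in the story world and no character can hear it — it's underscore → non-diegetic.
(2) a subjective body sound — Ozan's private perception, inaudible to Anders → meta-diegetic.
(3) is non-diegetic: the narrator exists outside the story world, addressing only the audience.
Sound (4): on-screen dialogue — Ozan speaks and Anders is there to hear, so diegetic.
Sound (5): a lighter is a real object/event in the scene's world, so diegetic.
Non-diegetic: (1), (3) — that's 2.

2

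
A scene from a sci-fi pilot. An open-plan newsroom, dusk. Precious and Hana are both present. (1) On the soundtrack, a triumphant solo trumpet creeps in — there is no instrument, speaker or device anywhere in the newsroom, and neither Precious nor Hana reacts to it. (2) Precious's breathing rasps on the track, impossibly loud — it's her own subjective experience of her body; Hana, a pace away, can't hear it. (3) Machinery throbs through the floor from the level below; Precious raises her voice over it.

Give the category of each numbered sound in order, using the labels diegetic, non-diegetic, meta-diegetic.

non-diegetic, meta-diegetic, diegetic

(1) is non-diegetic: nothing in the newsroom produces it and the characters don't hear it — pure soundtrack.
(2) is meta-diegetic: point-of-audition from inside Precious's body; not a sound in the room.
Sound (3): machinery is part of the location's real environment, so diegetic.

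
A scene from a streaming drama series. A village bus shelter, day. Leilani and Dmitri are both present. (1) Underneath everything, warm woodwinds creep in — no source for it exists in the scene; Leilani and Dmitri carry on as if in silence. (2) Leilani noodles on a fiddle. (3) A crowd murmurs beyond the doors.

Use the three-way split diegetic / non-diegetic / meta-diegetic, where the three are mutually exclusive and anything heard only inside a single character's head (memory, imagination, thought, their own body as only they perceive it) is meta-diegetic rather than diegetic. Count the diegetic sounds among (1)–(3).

2

(1) score with no on-screen or off-screen source; it exists for the audience alone → non-diegetic.
Sound (2): a character is playing a fiddle on screen, so diegetic.
(3) is diegetic: a crowd is part of the location's real environment.
So 2 of the 3 are diegetic: (2), (3).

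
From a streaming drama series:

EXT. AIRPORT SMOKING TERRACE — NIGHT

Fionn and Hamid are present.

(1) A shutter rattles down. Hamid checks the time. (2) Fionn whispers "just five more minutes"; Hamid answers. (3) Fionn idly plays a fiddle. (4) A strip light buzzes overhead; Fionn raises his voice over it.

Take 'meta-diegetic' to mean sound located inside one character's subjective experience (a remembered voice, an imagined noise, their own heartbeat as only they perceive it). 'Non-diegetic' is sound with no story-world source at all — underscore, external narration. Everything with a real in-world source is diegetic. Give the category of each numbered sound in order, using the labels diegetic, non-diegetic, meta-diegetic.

Sound (1): an in-world source (a shutter); characters could hear it, so diegetic.
(2) is diegetic: Fionn is a character speaking aloud in the scene.
Sound (3): a character is playing a fiddle on screen, so diegetic.
Sound (4): it's the actual ambient sound of the location, so diegetic.

diegetic, diegetic, diegetic, diegetic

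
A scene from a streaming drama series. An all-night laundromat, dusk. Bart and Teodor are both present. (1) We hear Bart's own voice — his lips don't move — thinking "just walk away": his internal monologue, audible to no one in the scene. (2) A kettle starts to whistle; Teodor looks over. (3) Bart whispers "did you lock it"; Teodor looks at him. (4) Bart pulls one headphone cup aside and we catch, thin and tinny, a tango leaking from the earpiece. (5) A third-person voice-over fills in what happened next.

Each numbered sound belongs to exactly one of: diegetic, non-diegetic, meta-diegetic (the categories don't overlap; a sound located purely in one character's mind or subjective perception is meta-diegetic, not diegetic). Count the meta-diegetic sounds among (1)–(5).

(1) is meta-diegetic: internal monologue — inside Bart's mind, not spoken into the scene.
Sound (2): an in-world source (a kettle); characters could hear it, so diegetic.
Sound (3): Bart is a character speaking aloud in the scene, so diegetic.
(4) the headphones are an on-screen source → diegetic.
Sound (5): external voice-over — not a character, not heard by anyone in the scene, so non-diegetic.
Meta-diegetic: (1) — that's 1.

1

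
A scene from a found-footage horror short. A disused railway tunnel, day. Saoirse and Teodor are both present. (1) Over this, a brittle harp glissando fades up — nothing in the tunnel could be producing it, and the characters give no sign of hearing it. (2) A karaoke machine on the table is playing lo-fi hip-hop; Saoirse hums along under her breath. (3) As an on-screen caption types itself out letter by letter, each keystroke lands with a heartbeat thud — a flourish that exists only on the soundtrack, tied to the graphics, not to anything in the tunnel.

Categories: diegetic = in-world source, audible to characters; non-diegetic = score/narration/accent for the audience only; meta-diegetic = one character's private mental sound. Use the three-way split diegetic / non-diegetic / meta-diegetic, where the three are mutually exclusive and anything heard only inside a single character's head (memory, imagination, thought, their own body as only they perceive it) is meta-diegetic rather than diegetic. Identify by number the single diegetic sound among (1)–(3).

Sound (1): nothing in the tunnel produces it and the characters don't hear it — pure soundtrack, so non-diegetic.
(2) is diegetic: source music from a karaoke machine, which exists in the story world.
Sound (3): the caption isn't part of the story world, so neither is the sound tied to it, so non-diegetic.
Only (2) is diegetic.

2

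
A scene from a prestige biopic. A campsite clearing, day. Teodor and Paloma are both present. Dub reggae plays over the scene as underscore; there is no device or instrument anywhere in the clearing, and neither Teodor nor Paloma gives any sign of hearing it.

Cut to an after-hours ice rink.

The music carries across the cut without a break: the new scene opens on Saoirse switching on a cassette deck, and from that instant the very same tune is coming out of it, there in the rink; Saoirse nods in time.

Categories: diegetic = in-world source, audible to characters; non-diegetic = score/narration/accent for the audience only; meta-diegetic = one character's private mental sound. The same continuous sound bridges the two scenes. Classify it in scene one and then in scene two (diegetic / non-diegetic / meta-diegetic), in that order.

Scene one: there's no in-world source anywhere and no character hears it — underscore for the audience only → non-diegetic.
Scene two: once Saoirse turns on a cassette deck, the music has a real source in the story world and Saoirse reacts to it → diegetic.

non-diegetic, diegetic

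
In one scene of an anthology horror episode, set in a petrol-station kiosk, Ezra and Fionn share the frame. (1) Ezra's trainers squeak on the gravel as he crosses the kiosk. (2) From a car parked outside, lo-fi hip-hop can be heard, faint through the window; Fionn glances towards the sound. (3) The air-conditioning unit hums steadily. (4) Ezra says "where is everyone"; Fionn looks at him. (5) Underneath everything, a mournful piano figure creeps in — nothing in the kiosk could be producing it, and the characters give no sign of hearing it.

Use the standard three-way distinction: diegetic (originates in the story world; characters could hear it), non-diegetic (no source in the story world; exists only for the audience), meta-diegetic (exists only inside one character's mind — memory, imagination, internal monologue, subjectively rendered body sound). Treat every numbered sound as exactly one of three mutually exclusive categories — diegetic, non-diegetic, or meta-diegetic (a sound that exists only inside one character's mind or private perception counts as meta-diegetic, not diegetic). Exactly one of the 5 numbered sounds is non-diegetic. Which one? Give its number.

5

(1) it's the physical sound of Ezra moving in the space → diegetic.
(2) the music has an off-screen but real-world source and a character hears it → diegetic.
(3) it's the actual ambient sound of the location → diegetic.
(4) is diegetic: on-screen dialogue — Ezra speaks and Fionn is there to hear.
(5) is non-diegetic: it has no source in the story world and no character can hear it — it's underscore.
Only (5) is non-diegetic.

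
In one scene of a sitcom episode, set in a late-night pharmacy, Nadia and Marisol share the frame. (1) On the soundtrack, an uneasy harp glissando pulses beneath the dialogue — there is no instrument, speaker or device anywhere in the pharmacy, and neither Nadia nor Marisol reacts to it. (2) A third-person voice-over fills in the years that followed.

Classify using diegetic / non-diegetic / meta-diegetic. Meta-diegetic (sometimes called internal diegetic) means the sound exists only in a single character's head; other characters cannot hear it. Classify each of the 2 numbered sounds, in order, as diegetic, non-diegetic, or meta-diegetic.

Sound (1): score with no on-screen or off-screen source; it exists for the audience alone, so non-diegetic.
(2) the narrator exists outside the story world, addressing only the audience → non-diegetic.

non-diegetic, non-diegetic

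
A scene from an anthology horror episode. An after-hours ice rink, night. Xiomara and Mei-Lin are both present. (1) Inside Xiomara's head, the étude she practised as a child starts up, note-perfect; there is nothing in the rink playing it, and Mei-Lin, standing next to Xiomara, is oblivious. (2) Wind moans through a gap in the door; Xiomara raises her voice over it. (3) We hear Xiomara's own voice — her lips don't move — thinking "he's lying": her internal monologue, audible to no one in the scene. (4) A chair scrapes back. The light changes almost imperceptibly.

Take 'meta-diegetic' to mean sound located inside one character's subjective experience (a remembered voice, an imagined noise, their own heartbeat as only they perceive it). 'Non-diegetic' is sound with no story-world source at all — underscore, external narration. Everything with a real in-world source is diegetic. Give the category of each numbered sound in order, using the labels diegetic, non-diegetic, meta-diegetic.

Sound (1): the music is a memory playing inside Xiomara's mind alone; no real-world source, Mei-Lin can't hear it, so meta-diegetic.
(2) wind is part of the location's real environment → diegetic.
Sound (3): Xiomara's thought-voice: a private mental sound no other character can hear, so meta-diegetic.
(4) the sound comes from a chair physically present in the location → diegetic.

meta-diegetic, diegetic, meta-diegetic, diegetic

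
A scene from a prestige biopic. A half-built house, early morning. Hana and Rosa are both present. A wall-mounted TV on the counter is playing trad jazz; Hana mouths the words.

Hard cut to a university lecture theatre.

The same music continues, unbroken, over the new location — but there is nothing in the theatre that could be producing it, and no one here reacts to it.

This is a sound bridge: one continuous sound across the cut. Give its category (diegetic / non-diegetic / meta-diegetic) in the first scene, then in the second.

diegetic, non-diegetic

Scene one: a wall-mounted TV is an on-screen source and Hana reacts to it → diegetic.
Scene two: there is no source in the theatre and no one hears it — it's now underscore → non-diegetic.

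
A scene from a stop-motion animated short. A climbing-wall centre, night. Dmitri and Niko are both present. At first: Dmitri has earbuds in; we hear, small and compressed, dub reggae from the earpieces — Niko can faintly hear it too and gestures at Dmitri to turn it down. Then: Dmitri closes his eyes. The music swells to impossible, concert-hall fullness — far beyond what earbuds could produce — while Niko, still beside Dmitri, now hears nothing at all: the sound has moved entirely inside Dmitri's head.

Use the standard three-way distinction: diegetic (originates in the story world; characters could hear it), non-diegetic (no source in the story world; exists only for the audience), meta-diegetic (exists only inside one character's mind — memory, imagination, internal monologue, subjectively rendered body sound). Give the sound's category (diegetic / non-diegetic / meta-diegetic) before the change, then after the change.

Before the change: the earbuds are a physical source both characters can hear → diegetic.
After the change: the music now exists only as Dmitri's subjective experience; Niko can no longer hear it → meta-diegetic.

diegetic, meta-diegetic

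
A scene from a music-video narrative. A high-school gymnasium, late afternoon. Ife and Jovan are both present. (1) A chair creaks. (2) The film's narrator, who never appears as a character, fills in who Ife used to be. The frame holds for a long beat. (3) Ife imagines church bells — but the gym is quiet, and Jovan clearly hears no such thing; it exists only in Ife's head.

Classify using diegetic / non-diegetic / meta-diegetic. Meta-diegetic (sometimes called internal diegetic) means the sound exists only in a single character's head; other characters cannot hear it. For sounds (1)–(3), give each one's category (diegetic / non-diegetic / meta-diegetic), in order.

(1) is diegetic: the sound comes from a chair physically present in the location.
(2) commentary laid over the scene from outside the fiction → non-diegetic.
(3) is meta-diegetic: Ife alone 'hears' it — an imagined sound, not present in the space.

diegetic, non-diegetic, meta-diegetic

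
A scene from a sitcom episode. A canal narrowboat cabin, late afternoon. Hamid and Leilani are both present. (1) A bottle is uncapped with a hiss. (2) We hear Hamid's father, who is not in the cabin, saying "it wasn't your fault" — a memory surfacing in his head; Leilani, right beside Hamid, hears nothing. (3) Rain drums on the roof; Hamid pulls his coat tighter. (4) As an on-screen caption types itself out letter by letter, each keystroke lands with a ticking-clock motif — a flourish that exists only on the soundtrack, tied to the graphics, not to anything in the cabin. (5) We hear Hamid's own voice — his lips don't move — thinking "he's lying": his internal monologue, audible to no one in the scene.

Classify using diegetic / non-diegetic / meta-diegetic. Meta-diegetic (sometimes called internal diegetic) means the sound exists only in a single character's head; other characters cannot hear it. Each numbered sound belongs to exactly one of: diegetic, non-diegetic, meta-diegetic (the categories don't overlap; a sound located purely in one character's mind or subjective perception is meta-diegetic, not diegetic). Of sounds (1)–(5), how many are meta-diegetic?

2

(1) a bottle is a real object/event in the scene's world → diegetic.
(2) the voice is a memory playing only inside Hamid's mind; Leilani can't hear it → meta-diegetic.
Sound (3): rain is part of the location's real environment, so diegetic.
Sound (4): it accompanies on-screen graphics, not anything inside the story world, so non-diegetic.
(5) is meta-diegetic: internal monologue — inside Hamid's mind, not spoken into the scene.
So 2 of the 5 are meta-diegetic: (2), (5).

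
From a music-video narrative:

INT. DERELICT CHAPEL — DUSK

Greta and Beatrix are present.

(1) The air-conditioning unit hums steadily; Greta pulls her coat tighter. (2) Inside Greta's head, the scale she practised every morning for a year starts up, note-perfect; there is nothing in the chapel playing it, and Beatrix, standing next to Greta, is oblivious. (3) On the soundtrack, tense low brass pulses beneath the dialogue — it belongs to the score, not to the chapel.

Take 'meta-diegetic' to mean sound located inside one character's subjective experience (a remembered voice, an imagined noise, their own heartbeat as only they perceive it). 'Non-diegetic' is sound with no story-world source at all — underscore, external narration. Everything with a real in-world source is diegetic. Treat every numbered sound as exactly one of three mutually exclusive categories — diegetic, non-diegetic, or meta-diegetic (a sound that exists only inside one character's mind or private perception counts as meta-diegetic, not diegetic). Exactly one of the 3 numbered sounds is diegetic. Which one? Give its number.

Sound (1): the air-conditioning unit is part of the location's real environment, so diegetic.
(2) it lives in Greta's subjectivity, not in the chapel → meta-diegetic.
(3) score with no on-screen or off-screen source; it exists for the audience alone → non-diegetic.
Only (1) is diegetic.

1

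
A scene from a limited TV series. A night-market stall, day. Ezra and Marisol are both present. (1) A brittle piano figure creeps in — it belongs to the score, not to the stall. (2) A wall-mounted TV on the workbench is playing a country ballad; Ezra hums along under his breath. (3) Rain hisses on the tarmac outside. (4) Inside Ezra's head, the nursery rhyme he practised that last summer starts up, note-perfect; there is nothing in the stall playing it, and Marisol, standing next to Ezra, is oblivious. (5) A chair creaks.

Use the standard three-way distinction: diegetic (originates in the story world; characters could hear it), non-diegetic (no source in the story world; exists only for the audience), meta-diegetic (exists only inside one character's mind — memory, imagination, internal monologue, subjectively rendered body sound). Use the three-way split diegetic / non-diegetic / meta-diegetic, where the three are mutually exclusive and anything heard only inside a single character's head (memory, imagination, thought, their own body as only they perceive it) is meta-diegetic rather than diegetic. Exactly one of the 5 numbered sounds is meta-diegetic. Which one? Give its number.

Sound (1): nothing in the stall produces it and the characters don't hear it — pure soundtrack, so non-diegetic.
(2) is diegetic: source music from a wall-mounted TV, which exists in the story world.
(3) is diegetic: ambient/room sound belonging to the story's physical space.
Sound (4): it lives in Ezra's subjectivity, not in the stall, so meta-diegetic.
Sound (5): an in-world source (a chair); characters could hear it, so diegetic.
Only (4) is meta-diegetic.

4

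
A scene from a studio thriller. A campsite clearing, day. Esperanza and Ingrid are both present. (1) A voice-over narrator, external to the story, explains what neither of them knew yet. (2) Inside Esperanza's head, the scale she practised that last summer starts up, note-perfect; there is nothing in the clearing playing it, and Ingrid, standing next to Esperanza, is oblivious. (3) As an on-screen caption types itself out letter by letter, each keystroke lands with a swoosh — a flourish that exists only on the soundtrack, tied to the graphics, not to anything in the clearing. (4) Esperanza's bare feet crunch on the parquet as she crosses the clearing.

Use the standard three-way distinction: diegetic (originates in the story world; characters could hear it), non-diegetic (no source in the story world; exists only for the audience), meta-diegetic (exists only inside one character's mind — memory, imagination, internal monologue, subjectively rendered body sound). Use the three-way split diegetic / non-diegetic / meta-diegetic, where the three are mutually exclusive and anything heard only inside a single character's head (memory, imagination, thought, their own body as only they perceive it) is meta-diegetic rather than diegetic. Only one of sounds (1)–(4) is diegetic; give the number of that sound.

Sound (1): the narrator exists outside the story world, addressing only the audience, so non-diegetic.
Sound (2): remembered music, private to Esperanza — Ingrid is oblivious because it isn't in the room, so meta-diegetic.
Sound (3): the caption isn't part of the story world, so neither is the sound tied to it, so non-diegetic.
(4) is diegetic: it's the physical sound of Esperanza moving in the space.
Only (4) is diegetic.

4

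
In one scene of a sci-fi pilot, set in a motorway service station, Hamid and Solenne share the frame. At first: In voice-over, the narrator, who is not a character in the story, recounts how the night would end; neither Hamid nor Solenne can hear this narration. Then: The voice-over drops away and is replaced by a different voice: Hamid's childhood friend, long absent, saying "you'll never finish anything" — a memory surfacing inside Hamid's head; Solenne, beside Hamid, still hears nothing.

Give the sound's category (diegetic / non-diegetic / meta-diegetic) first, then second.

First: the external narrator addresses only the audience — outside the story world → non-diegetic.
Second: the replacement voice is a memory inside Hamid's mind specifically → meta-diegetic.

non-diegetic, meta-diegetic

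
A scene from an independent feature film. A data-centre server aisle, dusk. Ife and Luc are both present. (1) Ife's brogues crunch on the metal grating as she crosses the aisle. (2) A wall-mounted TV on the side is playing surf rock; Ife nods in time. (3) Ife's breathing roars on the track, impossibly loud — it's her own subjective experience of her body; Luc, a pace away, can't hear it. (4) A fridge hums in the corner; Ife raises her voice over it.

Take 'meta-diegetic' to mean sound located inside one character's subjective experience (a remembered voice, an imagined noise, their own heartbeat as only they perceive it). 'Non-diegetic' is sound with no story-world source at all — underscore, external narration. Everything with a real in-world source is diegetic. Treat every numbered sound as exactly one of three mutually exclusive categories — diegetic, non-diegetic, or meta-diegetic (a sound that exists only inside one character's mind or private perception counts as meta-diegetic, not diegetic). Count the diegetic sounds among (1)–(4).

3

Sound (1): a character's body making contact with the set — an in-world sound, so diegetic.
(2) is diegetic: a wall-mounted TV is a physical source in the scene and Ife reacts to it.
Sound (3): it's Ife's internal bodily sensation rendered as sound; only Ife 'hears' it, so meta-diegetic.
(4) ambient/room sound belonging to the story's physical space → diegetic.
Diegetic: (1), (2), (4) — that's 3.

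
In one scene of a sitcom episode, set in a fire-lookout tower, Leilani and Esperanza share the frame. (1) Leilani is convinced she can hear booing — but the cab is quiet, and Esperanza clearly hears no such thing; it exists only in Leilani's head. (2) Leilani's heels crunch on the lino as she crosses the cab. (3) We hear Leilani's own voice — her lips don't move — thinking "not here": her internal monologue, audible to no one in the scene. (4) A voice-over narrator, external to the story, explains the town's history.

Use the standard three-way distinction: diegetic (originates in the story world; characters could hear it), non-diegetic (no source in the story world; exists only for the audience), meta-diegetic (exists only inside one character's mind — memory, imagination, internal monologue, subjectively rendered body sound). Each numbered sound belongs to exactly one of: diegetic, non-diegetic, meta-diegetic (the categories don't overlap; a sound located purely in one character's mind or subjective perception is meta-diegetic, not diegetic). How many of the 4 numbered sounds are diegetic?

1

(1) the sound is imagined by Leilani; nothing in the story world is producing it and Esperanza can't hear it → meta-diegetic.
(2) Leilani's footsteps are produced in the story world → diegetic.
(3) is meta-diegetic: Leilani's thought-voice: a private mental sound no other character can hear.
(4) is non-diegetic: commentary laid over the scene from outside the fiction.
Diegetic: (2) — that's 1.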